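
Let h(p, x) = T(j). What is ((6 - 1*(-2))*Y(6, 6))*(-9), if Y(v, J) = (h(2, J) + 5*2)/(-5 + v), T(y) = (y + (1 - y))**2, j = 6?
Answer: -792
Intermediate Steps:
T(y) = 1 (T(y) = 1**2 = 1)
h(p, x) = 1
Y(v, J) = 11/(-5 + v) (Y(v, J) = (1 + 5*2)/(-5 + v) = (1 + 10)/(-5 + v) = 11/(-5 + v))
((6 - 1*(-2))*Y(6, 6))*(-9) = ((6 - 1*(-2))*(11/(-5 + 6)))*(-9) = ((6 + 2)*(11/1))*(-9) = (8*(11*1))*(-9) = (8*11)*(-9) = 88*(-9) = -792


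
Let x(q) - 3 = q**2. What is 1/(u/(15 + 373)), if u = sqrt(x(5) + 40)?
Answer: 194*sqrt(17)/17 ≈ 47.052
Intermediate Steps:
x(q) = 3 + q**2
u = 2*sqrt(17) (u = sqrt((3 + 5**2) + 40) = sqrt((3 + 25) + 40) = sqrt(28 + 40) = sqrt(68) = 2*sqrt(17) ≈ 8.2462)
1/(u/(15 + 373)) = 1/((2*sqrt(17))/(15 + 373)) = 1/((2*sqrt(17))/388) = 1/(sqrt(17)/194) = 194*sqrt(17)/17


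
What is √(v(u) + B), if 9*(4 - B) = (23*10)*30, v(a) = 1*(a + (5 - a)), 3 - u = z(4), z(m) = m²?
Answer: I*√6819/3 ≈ 27.526*I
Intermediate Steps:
u = -13 (u = 3 - 1*4² = 3 - 1*16 = 3 - 16 = -13)
v(a) = 5 (v(a) = 1*5 = 5)
B = -2288/3 (B = 4 - 23*10*30/9 = 4 - 230*30/9 = 4 - ⅑*6900 = 4 - 2300/3 = -2288/3 ≈ -762.67)
√(v(u) + B) = √(5 - 2288/3) = √(-2273/3) = I*√6819/3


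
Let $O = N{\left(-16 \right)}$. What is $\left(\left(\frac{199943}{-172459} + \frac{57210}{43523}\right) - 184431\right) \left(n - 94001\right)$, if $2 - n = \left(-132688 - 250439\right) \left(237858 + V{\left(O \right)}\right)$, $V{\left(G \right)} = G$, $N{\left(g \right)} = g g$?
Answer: $- \frac{1778718147365146027922934}{105717367} \approx -1.6825 \cdot 10^{16}$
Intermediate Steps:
$N{\left(g \right)} = g^{2}$
$O = 256$ ($O = \left(-16\right)^{2} = 256$)
$n = 91227902480$ ($n = 2 - \left(-132688 - 250439\right) \left(237858 + 256\right) = 2 - \left(-383127\right) 238114 = 2 - -91227902478 = 2 + 91227902478 = 91227902480$)
$\left(\left(\frac{199943}{-172459} + \frac{57210}{43523}\right) - 184431\right) \left(n - 94001\right) = \left(\left(\frac{199943}{-172459} + \frac{57210}{43523}\right) - 184431\right) \left(91227902480 - 94001\right) = \left(\left(199943 \left(- \frac{1}{172459}\right) + 57210 \cdot \frac{1}{43523}\right) - 184431\right) 91227808479 = \left(\left(- \frac{199943}{172459} + \frac{57210}{43523}\right) - 184431\right) 91227808479 = \left(\frac{16398031}{105717367} - 184431\right) 91227808479 = \left(- \frac{19497543315146}{105717367}\right) 91227808479 = - \frac{1778718147365146027922934}{105717367}$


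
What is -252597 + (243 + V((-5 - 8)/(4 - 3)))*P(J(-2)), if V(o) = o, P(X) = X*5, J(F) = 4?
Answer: -247997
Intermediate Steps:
P(X) = 5*X
-252597 + (243 + V((-5 - 8)/(4 - 3)))*P(J(-2)) = -252597 + (243 + (-5 - 8)/(4 - 3))*(5*4) = -252597 + (243 - 13/1)*20 = -252597 + (243 - 13*1)*20 = -252597 + (243 - 13)*20 = -252597 + 230*20 = -252597 + 4600 = -247997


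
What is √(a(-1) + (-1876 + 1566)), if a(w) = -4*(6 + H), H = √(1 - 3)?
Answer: √(-334 - 4*I*√2) ≈ 0.1548 - 18.276*I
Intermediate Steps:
H = I*√2 (H = √(-2) = I*√2 ≈ 1.4142*I)
a(w) = -24 - 4*I*√2 (a(w) = -4*(6 + I*√2) = -24 - 4*I*√2)
√(a(-1) + (-1876 + 1566)) = √((-24 - 4*I*√2) + (-1876 + 1566)) = √((-24 - 4*I*√2) - 310) = √(-334 - 4*I*√2)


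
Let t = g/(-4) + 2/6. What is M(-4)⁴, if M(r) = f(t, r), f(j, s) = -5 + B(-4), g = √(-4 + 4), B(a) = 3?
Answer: 16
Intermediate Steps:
g = 0 (g = √0 = 0)
t = ⅓ (t = 0/(-4) + 2/6 = 0*(-¼) + 2*(⅙) = 0 + ⅓ = ⅓ ≈ 0.33333)
f(j, s) = -2 (f(j, s) = -5 + 3 = -2)
M(r) = -2
M(-4)⁴ = (-2)⁴ = 16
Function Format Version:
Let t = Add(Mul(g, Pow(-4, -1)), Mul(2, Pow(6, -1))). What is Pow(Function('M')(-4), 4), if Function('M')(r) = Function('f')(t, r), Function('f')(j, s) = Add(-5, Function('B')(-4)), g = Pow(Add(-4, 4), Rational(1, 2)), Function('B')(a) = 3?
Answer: 16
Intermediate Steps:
g = 0 (g = Pow(0, Rational(1, 2)) = 0)
t = Rational(1, 3) (t = Add(Mul(0, Pow(-4, -1)), Mul(2, Pow(6, -1))) = Add(Mul(0, Rational(-1, 4)), Mul(2, Rational(1, 6))) = Add(0, Rational(1, 3)) = Rational(1, 3) ≈ 0.33333)
Function('f')(j, s) = -2 (Function('f')(j, s) = Add(-5, 3) = -2)
Function('M')(r) = -2
Pow(Function('M')(-4), 4) = Pow(-2, 4) = 16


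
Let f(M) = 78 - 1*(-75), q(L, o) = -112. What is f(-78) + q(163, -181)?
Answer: 41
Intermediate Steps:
f(M) = 153 (f(M) = 78 + 75 = 153)
f(-78) + q(163, -181) = 153 - 112 = 41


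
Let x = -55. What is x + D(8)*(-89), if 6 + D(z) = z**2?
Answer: -5217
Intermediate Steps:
D(z) = -6 + z**2
x + D(8)*(-89) = -55 + (-6 + 8**2)*(-89) = -55 + (-6 + 64)*(-89) = -55 + 58*(-89) = -55 - 5162 = -5217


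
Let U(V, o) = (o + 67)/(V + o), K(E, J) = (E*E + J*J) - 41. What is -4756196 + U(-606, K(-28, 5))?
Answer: -770502917/162 ≈ -4.7562e+6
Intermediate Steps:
K(E, J) = -41 + E² + J² (K(E, J) = (E² + J²) - 41 = -41 + E² + J²)
U(V, o) = (67 + o)/(V + o)
-4756196 + U(-606, K(-28, 5)) = -4756196 + (67 + (-41 + (-28)² + 5²))/(-606 + (-41 + (-28)² + 5²)) = -4756196 + (67 + (-41 + 784 + 25))/(-606 + (-41 + 784 + 25)) = -4756196 + (67 + 768)/(-606 + 768) = -4756196 + 835/162 = -770502917/162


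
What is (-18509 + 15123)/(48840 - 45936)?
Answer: -1693/1452 ≈ -1.1660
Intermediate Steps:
(-18509 + 15123)/(48840 - 45936) = -3386/2904 = -3386*1/2904 = -1693/1452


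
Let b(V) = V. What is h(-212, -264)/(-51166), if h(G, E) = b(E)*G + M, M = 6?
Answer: -27987/25583 ≈ -1.0940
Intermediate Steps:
h(G, E) = 6 + E*G (h(G, E) = E*G + 6 = 6 + E*G)
h(-212, -264)/(-51166) = (6 - 264*(-212))/(-51166) = (6 + 55968)*(-1/51166) = 55974*(-1/51166) = -27987/25583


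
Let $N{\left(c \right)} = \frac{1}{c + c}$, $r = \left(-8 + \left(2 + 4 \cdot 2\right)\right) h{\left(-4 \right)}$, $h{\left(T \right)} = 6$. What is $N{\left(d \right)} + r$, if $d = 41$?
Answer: $\frac{985}{82} \approx 12.012$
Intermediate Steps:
$r = 12$ ($r = \left(-8 + \left(2 + 4 \cdot 2\right)\right) 6 = \left(-8 + \left(2 + 8\right)\right) 6 = \left(-8 + 10\right) 6 = 2 \cdot 6 = 12$)
$N{\left(c \right)} = \frac{1}{2 c}$
$N{\left(d \right)} + r = \frac{1}{2 \cdot 41} + 12 = \frac{1}{2} \cdot \frac{1}{41} + 12 = \frac{1}{82} + 12 = \frac{985}{82}$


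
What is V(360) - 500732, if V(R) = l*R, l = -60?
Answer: -522332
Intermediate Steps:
V(R) = -60*R
V(360) - 500732 = -60*360 - 500732 = -21600 - 500732 = -522332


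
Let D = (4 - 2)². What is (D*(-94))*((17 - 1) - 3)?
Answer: -4888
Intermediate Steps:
D = 4 (D = 2² = 4)
(D*(-94))*((17 - 1) - 3) = (4*(-94))*((17 - 1) - 3) = -376*(16 - 3) = -376*13 = -4888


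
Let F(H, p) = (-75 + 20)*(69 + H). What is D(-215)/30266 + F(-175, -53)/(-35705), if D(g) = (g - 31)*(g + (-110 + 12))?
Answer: 6953413/2920669 ≈ 2.3808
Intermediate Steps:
D(g) = (-98 + g)*(-31 + g) (D(g) = (-31 + g)*(g - 98) = (-31 + g)*(-98 + g) = (-98 + g)*(-31 + g))
F(H, p) = -3795 - 55*H (F(H, p) = -55*(69 + H) = -3795 - 55*H)
D(-215)/30266 + F(-175, -53)/(-35705) = (3038 + (-215)² - 129*(-215))/30266 + (-3795 - 55*(-175))/(-35705) = (3038 + 46225 + 27735)*(1/30266) + (-3795 + 9625)*(-1/35705) = 76998*(1/30266) + 5830*(-1/35705) = 38499/15133 - 1166/7141 = 6953413/2920669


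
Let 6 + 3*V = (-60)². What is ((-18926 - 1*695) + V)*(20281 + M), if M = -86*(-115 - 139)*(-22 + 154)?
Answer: -53494662447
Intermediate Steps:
V = 1198 (V = -2 + (⅓)*(-60)² = -2 + (⅓)*3600 = -2 + 1200 = 1198)
M = 2883408 (M = -(-21844)*132 = -86*(-33528) = 2883408)
((-18926 - 1*695) + V)*(20281 + M) = ((-18926 - 1*695) + 1198)*(20281 + 2883408) = ((-18926 - 695) + 1198)*2903689 = (-19621 + 1198)*2903689 = -18423*2903689 = -53494662447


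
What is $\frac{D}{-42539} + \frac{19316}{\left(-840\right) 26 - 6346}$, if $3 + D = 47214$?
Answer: $- \frac{1076186285}{599502127} \approx -1.7951$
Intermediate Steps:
$D = 47211$ ($D = -3 + 47214 = 47211$)
$\frac{D}{-42539} + \frac{19316}{\left(-840\right) 26 - 6346} = \frac{47211}{-42539} + \frac{19316}{\left(-840\right) 26 - 6346} = 47211 \left(- \frac{1}{42539}\right) + \frac{19316}{-21840 - 6346} = - \frac{47211}{42539} + \frac{19316}{-28186} = - \frac{47211}{42539} + 19316 \left(- \frac{1}{28186}\right) = - \frac{47211}{42539} - \frac{9658}{14093} = - \frac{1076186285}{599502127}$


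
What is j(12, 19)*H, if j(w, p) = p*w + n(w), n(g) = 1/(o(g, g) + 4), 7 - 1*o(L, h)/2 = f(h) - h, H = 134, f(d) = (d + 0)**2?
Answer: 3757829/123 ≈ 30551.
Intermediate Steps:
f(d) = d**2
o(L, h) = 14 - 2*h**2 + 2*h (o(L, h) = 14 - 2*(h**2 - h) = 14 + (-2*h**2 + 2*h) = 14 - 2*h**2 + 2*h)
n(g) = 1/(18 - 2*g**2 + 2*g) (n(g) = 1/((14 - 2*g**2 + 2*g) + 4) = 1/(18 - 2*g**2 + 2*g))
j(w, p) = 1/(2*(9 + w - w**2)) + p*w (j(w, p) = p*w + 1/(2*(9 + w - w**2)) = 1/(2*(9 + w - w**2)) + p*w)
j(12, 19)*H = ((1/2 + 19*12*(9 + 12 - 1*12**2))/(9 + 12 - 1*12**2))*134 = ((1/2 + 19*12*(9 + 12 - 1*144))/(9 + 12 - 1*144))*134 = ((1/2 + 19*12*(9 + 12 - 144))/(9 + 12 - 144))*134 = ((1/2 + 19*12*(-123))/(-123))*134 = -(1/2 - 28044)/123*134 = -1/123*(-56087/2)*134 = (56087/246)*134 = 3757829/123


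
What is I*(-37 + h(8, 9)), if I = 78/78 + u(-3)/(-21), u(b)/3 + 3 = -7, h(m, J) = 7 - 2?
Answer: -544/7 ≈ -77.714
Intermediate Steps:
h(m, J) = 5
u(b) = -30 (u(b) = -9 + 3*(-7) = -9 - 21 = -30)
I = 17/7 (I = 78/78 - 30/(-21) = 78*(1/78) - 30*(-1/21) = 1 + 10/7 = 17/7 ≈ 2.4286)
I*(-37 + h(8, 9)) = 17*(-37 + 5)/7 = (17/7)*(-32) = -544/7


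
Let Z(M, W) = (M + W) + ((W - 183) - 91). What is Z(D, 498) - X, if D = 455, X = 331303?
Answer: -330126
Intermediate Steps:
Z(M, W) = -274 + M + 2*W (Z(M, W) = (M + W) + ((-183 + W) - 91) = (M + W) + (-274 + W) = -274 + M + 2*W)
Z(D, 498) - X = (-274 + 455 + 2*498) - 1*331303 = (-274 + 455 + 996) - 331303 = 1177 - 331303 = -330126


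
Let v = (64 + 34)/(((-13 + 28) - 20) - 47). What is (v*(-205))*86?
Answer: 431935/13 ≈ 33226.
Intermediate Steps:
v = -49/26 (v = 98/((15 - 20) - 47) = 98/(-5 - 47) = 98/(-52) = 98*(-1/52) = -49/26 ≈ -1.8846)
(v*(-205))*86 = -49/26*(-205)*86 = (10045/26)*86 = 431935/13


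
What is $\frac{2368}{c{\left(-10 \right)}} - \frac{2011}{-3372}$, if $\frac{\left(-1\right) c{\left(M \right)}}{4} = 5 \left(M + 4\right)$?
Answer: $\frac{114253}{5620} \approx 20.33$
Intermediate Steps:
$c{\left(M \right)} = -80 - 20 M$ ($c{\left(M \right)} = - 4 \cdot 5 \left(M + 4\right) = - 4 \cdot 5 \left(4 + M\right) = - 4 \left(20 + 5 M\right) = -80 - 20 M$)
$\frac{2368}{c{\left(-10 \right)}} - \frac{2011}{-3372} = \frac{2368}{-80 - -200} - \frac{2011}{-3372} = \frac{2368}{-80 + 200} - - \frac{2011}{3372} = \frac{2368}{120} + \frac{2011}{3372} = 2368 \cdot \frac{1}{120} + \frac{2011}{3372} = \frac{296}{15} + \frac{2011}{3372} = \frac{114253}{5620}$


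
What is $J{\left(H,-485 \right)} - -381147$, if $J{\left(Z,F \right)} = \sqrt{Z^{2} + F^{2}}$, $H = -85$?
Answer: $381147 + 5 \sqrt{9698} \approx 3.8164 \cdot 10^{5}$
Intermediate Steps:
$J{\left(Z,F \right)} = \sqrt{F^{2} + Z^{2}}$
$J{\left(H,-485 \right)} - -381147 = \sqrt{\left(-485\right)^{2} + \left(-85\right)^{2}} - -381147 = \sqrt{235225 + 7225} + 381147 = \sqrt{242450} + 381147 = 5 \sqrt{9698} + 381147 = 381147 + 5 \sqrt{9698}$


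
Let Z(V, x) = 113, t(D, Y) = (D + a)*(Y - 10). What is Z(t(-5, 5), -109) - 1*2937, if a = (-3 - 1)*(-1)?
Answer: -2824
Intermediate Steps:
a = 4 (a = -4*(-1) = 4)
t(D, Y) = (-10 + Y)*(4 + D) (t(D, Y) = (D + 4)*(Y - 10) = (4 + D)*(-10 + Y) = (-10 + Y)*(4 + D))
Z(t(-5, 5), -109) - 1*2937 = 113 - 1*2937 = 113 - 2937 = -2824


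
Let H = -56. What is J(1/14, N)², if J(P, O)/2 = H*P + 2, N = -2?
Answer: 16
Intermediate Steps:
J(P, O) = 4 - 112*P (J(P, O) = 2*(-56*P + 2) = 2*(2 - 56*P) = 4 - 112*P)
J(1/14, N)² = (4 - 112/14)² = (4 - 112*1/14)² = (4 - 8)² = (-4)² = 16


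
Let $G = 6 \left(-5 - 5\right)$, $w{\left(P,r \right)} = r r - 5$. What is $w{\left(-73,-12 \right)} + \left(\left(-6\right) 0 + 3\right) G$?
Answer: $-41$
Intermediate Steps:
$w{\left(P,r \right)} = -5 + r^{2}$ ($w{\left(P,r \right)} = r^{2} - 5 = -5 + r^{2}$)
$G = -60$ ($G = 6 \left(-10\right) = -60$)
$w{\left(-73,-12 \right)} + \left(\left(-6\right) 0 + 3\right) G = \left(-5 + \left(-12\right)^{2}\right) + \left(\left(-6\right) 0 + 3\right) \left(-60\right) = \left(-5 + 144\right) + \left(0 + 3\right) \left(-60\right) = 139 + 3 \left(-60\right) = 139 - 180 = -41$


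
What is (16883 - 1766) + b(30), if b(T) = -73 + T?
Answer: 15074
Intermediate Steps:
(16883 - 1766) + b(30) = (16883 - 1766) + (-73 + 30) = 15117 - 43 = 15074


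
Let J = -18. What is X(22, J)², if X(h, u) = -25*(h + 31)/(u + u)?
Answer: 1755625/1296 ≈ 1354.6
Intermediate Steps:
X(h, u) = -25*(31 + h)/(2*u)
X(22, J)² = ((25/2)*(-31 - 1*22)/(-18))² = ((25/2)*(-1/18)*(-31 - 22))² = ((25/2)*(-1/18)*(-53))² = (1325/36)² = 1755625/1296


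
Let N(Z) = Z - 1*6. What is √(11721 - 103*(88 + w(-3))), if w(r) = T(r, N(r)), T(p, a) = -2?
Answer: √2863 ≈ 53.507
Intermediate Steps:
N(Z) = -6 + Z (N(Z) = Z - 6 = -6 + Z)
w(r) = -2
√(11721 - 103*(88 + w(-3))) = √(11721 - 103*(88 - 2)) = √(11721 - 103*86) = √(11721 - 8858) = √2863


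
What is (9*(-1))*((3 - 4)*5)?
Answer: 45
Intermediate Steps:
(9*(-1))*((3 - 4)*5) = -(-9)*5 = -9*(-5) = 45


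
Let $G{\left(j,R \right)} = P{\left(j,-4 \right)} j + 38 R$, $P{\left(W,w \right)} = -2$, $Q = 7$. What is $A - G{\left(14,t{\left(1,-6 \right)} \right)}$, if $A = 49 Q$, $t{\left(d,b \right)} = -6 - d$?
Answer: $637$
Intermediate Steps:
$A = 343$ ($A = 49 \cdot 7 = 343$)
$G{\left(j,R \right)} = - 2 j + 38 R$
$A - G{\left(14,t{\left(1,-6 \right)} \right)} = 343 - \left(\left(-2\right) 14 + 38 \left(-6 - 1\right)\right) = 343 - \left(-28 + 38 \left(-6 - 1\right)\right) = 343 - \left(-28 + 38 \left(-7\right)\right) = 343 - \left(-28 - 266\right) = 343 - -294 = 343 + 294 = 637$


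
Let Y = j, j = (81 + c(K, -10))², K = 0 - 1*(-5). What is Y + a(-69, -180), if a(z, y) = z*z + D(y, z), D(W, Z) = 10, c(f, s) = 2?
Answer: 11660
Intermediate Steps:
K = 5 (K = 0 + 5 = 5)
a(z, y) = 10 + z² (a(z, y) = z*z + 10 = z² + 10 = 10 + z²)
j = 6889 (j = (81 + 2)² = 83² = 6889)
Y = 6889
Y + a(-69, -180) = 6889 + (10 + (-69)²) = 6889 + (10 + 4761) = 6889 + 4771 = 11660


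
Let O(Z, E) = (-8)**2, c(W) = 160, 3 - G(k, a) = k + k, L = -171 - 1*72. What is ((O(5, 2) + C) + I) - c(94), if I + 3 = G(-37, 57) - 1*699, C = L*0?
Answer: -721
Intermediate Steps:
L = -243 (L = -171 - 72 = -243)
G(k, a) = 3 - 2*k (G(k, a) = 3 - (k + k) = 3 - 2*k)
C = 0 (C = -243*0 = 0)
O(Z, E) = 64
I = -625 (I = -3 + ((3 - 2*(-37)) - 1*699) = -3 + ((3 + 74) - 699) = -3 + (77 - 699) = -3 - 622 = -625)
((O(5, 2) + C) + I) - c(94) = ((64 + 0) - 625) - 1*160 = (64 - 625) - 160 = -561 - 160 = -721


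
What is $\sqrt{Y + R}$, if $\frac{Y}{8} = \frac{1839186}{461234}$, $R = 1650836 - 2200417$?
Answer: $\frac{i \sqrt{29227329608630261}}{230617} \approx 741.32 i$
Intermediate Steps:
$R = -549581$
$Y = \frac{7356744}{230617}$ ($Y = 8 \cdot \frac{1839186}{461234} = 8 \cdot 1839186 \cdot \frac{1}{461234} = 8 \cdot \frac{919593}{230617} = \frac{7356744}{230617} \approx 31.9$)
$\sqrt{Y + R} = \sqrt{\frac{7356744}{230617} - 549581} = \sqrt{- \frac{126735364733}{230617}} = \frac{i \sqrt{29227329608630261}}{230617}$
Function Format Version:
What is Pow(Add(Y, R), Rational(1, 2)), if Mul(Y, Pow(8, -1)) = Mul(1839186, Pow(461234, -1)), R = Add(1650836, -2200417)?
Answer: Mul(Rational(1, 230617), I, Pow(29227329608630261, Rational(1, 2))) ≈ Mul(741.32, I)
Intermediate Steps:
R = -549581
Y = Rational(7356744, 230617) (Y = Mul(8, Mul(1839186, Pow(461234, -1))) = Mul(8, Mul(1839186, Rational(1, 461234))) = Mul(8, Rational(919593, 230617)) = Rational(7356744, 230617) ≈ 31.900)
Pow(Add(Y, R), Rational(1, 2)) = Pow(Add(Rational(7356744, 230617), -549581), Rational(1, 2)) = Pow(Rational(-126735364733, 230617), Rational(1, 2)) = Mul(Rational(1, 230617), I, Pow(29227329608630261, Rational(1, 2)))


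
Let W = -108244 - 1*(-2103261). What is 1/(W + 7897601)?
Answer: 1/9892618 ≈ 1.0109e-7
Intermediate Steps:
W = 1995017 (W = -108244 + 2103261 = 1995017)
1/(W + 7897601) = 1/(1995017 + 7897601) = 1/9892618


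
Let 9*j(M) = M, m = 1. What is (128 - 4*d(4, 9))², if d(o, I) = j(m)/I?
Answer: 107412496/6561 ≈ 16371.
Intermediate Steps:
j(M) = M/9
d(o, I) = 1/(9*I) (d(o, I) = ((⅑)*1)/I = 1/(9*I))
(128 - 4*d(4, 9))² = (128 - 4/(9*9))² = (128 - 4*1/81)² = (128 - 4/81)² = (10364/81)² = 107412496/6561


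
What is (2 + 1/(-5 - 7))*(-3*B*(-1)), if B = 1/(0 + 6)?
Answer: 23/24 ≈ 0.95833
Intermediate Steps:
B = 1/6 ≈ 0.16667
(2 + 1/(-5 - 7))*(-3*B*(-1)) = (2 + 1/(-5 - 7))*(-3*1/6*(-1)) = (2 + 1/(-12))*(-1/2*(-1)) = (2 - 1/12)*(1/2) = (23/12)*(1/2) = 23/24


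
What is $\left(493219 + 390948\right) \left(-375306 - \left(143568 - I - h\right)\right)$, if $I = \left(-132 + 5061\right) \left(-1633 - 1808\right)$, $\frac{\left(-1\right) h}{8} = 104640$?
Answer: $-16195006658061$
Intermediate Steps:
$h = -837120$ ($h = \left(-8\right) 104640 = -837120$)
$I = -16960689$ ($I = 4929 \left(-3441\right) = -16960689$)
$\left(493219 + 390948\right) \left(-375306 - \left(143568 - I - h\right)\right) = \left(493219 + 390948\right) \left(-375306 - 17941377\right) = 884167 \left(-375306 - 17941377\right) = 884167 \left(-18316683\right) = -16195006658061$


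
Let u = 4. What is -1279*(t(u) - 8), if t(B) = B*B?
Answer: -10232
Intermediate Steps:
t(B) = B²
-1279*(t(u) - 8) = -1279*(4² - 8) = -1279*(16 - 8) = -1279*8 = -10232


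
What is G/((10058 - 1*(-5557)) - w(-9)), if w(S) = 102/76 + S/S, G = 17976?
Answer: 683088/593281 ≈ 1.1514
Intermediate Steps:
w(S) = 89/38 (w(S) = 102*(1/76) + 1 = 51/38 + 1 = 89/38)
G/((10058 - 1*(-5557)) - w(-9)) = 17976/((10058 - 1*(-5557)) - 1*89/38) = 17976/((10058 + 5557) - 89/38) = 17976/(15615 - 89/38) = 17976/(593281/38) = 17976*(38/593281) = 683088/593281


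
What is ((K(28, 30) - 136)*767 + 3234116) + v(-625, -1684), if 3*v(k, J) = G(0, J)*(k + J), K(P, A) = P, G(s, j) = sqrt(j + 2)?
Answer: 3151280 - 66961*I*sqrt(2)/3 ≈ 3.1513e+6 - 31566.0*I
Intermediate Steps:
G(s, j) = sqrt(2 + j)
v(k, J) = sqrt(2 + J)*(J + k)/3 (v(k, J) = (sqrt(2 + J)*(k + J))/3 = (sqrt(2 + J)*(J + k))/3 = sqrt(2 + J)*(J + k)/3)
((K(28, 30) - 136)*767 + 3234116) + v(-625, -1684) = ((28 - 136)*767 + 3234116) + sqrt(2 - 1684)*(-1684 - 625)/3 = (-108*767 + 3234116) + (1/3)*sqrt(-1682)*(-2309) = (-82836 + 3234116) + (1/3)*(29*I*sqrt(2))*(-2309) = 3151280 - 66961*I*sqrt(2)/3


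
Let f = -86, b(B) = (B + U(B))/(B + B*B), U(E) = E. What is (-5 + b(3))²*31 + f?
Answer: 2167/4 ≈ 541.75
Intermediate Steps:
b(B) = 2*B/(B + B²) (b(B) = (B + B)/(B + B*B) = (2*B)/(B + B²) = 2*B/(B + B²))
(-5 + b(3))²*31 + f = (-5 + 2/(1 + 3))²*31 - 86 = (-5 + 2/4)²*31 - 86 = (-5 + 2*(¼))²*31 - 86 = (-5 + ½)²*31 - 86 = (-9/2)²*31 - 86 = (81/4)*31 - 86 = 2511/4 - 86 = 2167/4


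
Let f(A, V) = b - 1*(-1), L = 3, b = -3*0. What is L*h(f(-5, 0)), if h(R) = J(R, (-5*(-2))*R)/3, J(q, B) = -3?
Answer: -3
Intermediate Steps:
b = 0
f(A, V) = 1 (f(A, V) = 0 - 1*(-1) = 0 + 1 = 1)
h(R) = -1 (h(R) = -3/3 = -3*1/3 = -1)
L*h(f(-5, 0)) = 3*(-1) = -3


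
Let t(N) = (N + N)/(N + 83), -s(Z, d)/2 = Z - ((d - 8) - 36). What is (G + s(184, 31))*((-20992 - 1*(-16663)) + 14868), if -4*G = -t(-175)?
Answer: -762191019/184 ≈ -4.1423e+6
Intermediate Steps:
s(Z, d) = -88 - 2*Z + 2*d (s(Z, d) = -2*(Z - ((d - 8) - 36)) = -2*(Z - ((-8 + d) - 36)) = -2*(Z - (-44 + d)) = -2*(Z + (44 - d)) = -2*(44 + Z - d) = -88 - 2*Z + 2*d)
t(N) = 2*N/(83 + N) (t(N) = (2*N)/(83 + N) = 2*N/(83 + N))
G = 175/184 (G = -(-1)*2*(-175)/(83 - 175)/4 = -(-1)*2*(-175)/(-92)/4 = -(-1)*2*(-175)*(-1/92)/4 = -(-1)*175/(4*46) = -¼*(-175/46) = 175/184 ≈ 0.95109)
(G + s(184, 31))*((-20992 - 1*(-16663)) + 14868) = (175/184 + (-88 - 2*184 + 2*31))*((-20992 - 1*(-16663)) + 14868) = (175/184 + (-88 - 368 + 62))*((-20992 + 16663) + 14868) = (175/184 - 394)*(-4329 + 14868) = -72321/184*10539 = -762191019/184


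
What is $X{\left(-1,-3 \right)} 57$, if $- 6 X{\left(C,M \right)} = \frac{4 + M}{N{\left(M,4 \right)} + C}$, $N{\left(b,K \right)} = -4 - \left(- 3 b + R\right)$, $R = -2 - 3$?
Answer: $\frac{19}{18} \approx 1.0556$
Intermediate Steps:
$R = -5$ ($R = -2 - 3 = -5$)
$N{\left(b,K \right)} = 1 + 3 b$ ($N{\left(b,K \right)} = -4 - \left(- 3 b - 5\right) = -4 - \left(-5 - 3 b\right) = -4 + \left(5 + 3 b\right) = 1 + 3 b$)
$X{\left(C,M \right)} = - \frac{4 + M}{6 \left(1 + C + 3 M\right)}$ ($X{\left(C,M \right)} = - \frac{\left(4 + M\right) \frac{1}{\left(1 + 3 M\right) + C}}{6} = - \frac{\left(4 + M\right) \frac{1}{1 + C + 3 M}}{6} = - \frac{\frac{1}{1 + C + 3 M} \left(4 + M\right)}{6} = - \frac{4 + M}{6 \left(1 + C + 3 M\right)}$)
$X{\left(-1,-3 \right)} 57 = \frac{-4 - -3}{6 \left(1 - 1 + 3 \left(-3\right)\right)} 57 = \frac{-4 + 3}{6 \left(1 - 1 - 9\right)} 57 = \frac{1}{6} \frac{1}{-9} \left(-1\right) 57 = \frac{1}{6} \left(- \frac{1}{9}\right) \left(-1\right) 57 = \frac{1}{54} \cdot 57 = \frac{19}{18}$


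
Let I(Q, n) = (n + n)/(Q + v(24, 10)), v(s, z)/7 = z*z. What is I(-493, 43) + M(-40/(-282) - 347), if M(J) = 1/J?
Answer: 4176815/10123749 ≈ 0.41258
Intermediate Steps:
v(s, z) = 7*z**2 (v(s, z) = 7*(z*z) = 7*z**2)
I(Q, n) = 2*n/(700 + Q) (I(Q, n) = (n + n)/(Q + 7*10**2) = (2*n)/(Q + 7*100) = (2*n)/(Q + 700) = (2*n)/(700 + Q) = 2*n/(700 + Q))
I(-493, 43) + M(-40/(-282) - 347) = 2*43/(700 - 493) + 1/(-40/(-282) - 347) = 2*43/207 + 1/(-40*(-1/282) - 347) = 2*43*(1/207) + 1/(20/141 - 347) = 86/207 + 1/(-48907/141) = 86/207 - 141/48907 = 4176815/10123749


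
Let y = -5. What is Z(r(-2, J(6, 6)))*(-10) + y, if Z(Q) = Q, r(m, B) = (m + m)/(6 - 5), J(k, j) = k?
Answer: 35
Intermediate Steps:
r(m, B) = 2*m (r(m, B) = (2*m)/1 = (2*m)*1 = 2*m)
Z(r(-2, J(6, 6)))*(-10) + y = (2*(-2))*(-10) - 5 = -4*(-10) - 5 = 40 - 5 = 35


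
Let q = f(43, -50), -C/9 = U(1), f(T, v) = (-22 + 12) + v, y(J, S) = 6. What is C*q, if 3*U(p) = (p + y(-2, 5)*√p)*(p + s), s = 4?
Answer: 6300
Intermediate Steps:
f(T, v) = -10 + v
U(p) = (4 + p)*(p + 6*√p)/3 (U(p) = ((p + 6*√p)*(p + 4))/3 = ((p + 6*√p)*(4 + p))/3 = ((4 + p)*(p + 6*√p))/3 = (4 + p)*(p + 6*√p)/3)
C = -105 (C = -9*(2*1^(3/2) + 8*√1 + (⅓)*1² + (4/3)*1) = -9*(2*1 + 8*1 + (⅓)*1 + 4/3) = -9*(2 + 8 + ⅓ + 4/3) = -9*35/3 = -105)
q = -60 (q = -10 - 50 = -60)
C*q = -105*(-60) = 6300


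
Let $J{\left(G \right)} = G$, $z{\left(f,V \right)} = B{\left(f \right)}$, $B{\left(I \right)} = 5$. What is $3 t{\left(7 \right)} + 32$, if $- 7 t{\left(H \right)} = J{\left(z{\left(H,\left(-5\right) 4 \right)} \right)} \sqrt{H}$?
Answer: $32 - \frac{15 \sqrt{7}}{7} \approx 26.331$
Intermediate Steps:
$z{\left(f,V \right)} = 5$
$t{\left(H \right)} = - \frac{5 \sqrt{H}}{7}$
$3 t{\left(7 \right)} + 32 = 3 \left(- \frac{5 \sqrt{7}}{7}\right) + 32 = - \frac{15 \sqrt{7}}{7} + 32 = 32 - \frac{15 \sqrt{7}}{7}$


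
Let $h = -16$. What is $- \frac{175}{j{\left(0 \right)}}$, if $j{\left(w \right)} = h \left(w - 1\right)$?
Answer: $- \frac{175}{16} \approx -10.938$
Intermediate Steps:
$j{\left(w \right)} = 16 - 16 w$ ($j{\left(w \right)} = - 16 \left(w - 1\right) = - 16 \left(-1 + w\right) = 16 - 16 w$)
$- \frac{175}{j{\left(0 \right)}} = - \frac{175}{16 - 0} = - \frac{175}{16 + 0} = - \frac{175}{16}$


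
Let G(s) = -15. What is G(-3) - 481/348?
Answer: -5701/348 ≈ -16.382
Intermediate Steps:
G(-3) - 481/348 = -15 - 481/348 = -5701/348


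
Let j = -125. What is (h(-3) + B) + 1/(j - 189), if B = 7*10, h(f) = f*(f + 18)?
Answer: 7849/314 ≈ 24.997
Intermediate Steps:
h(f) = f*(18 + f)
B = 70
(h(-3) + B) + 1/(j - 189) = (-3*(18 - 3) + 70) + 1/(-125 - 189) = (-3*15 + 70) + 1/(-314) = (-45 + 70) - 1/314 = 25 - 1/314 = 7849/314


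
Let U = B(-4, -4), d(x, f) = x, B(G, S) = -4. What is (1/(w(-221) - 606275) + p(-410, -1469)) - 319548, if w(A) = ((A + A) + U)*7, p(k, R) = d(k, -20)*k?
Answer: -92291956857/609397 ≈ -1.5145e+5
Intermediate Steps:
p(k, R) = k**2 (p(k, R) = k*k = k**2)
U = -4
w(A) = -28 + 14*A (w(A) = ((A + A) - 4)*7 = (2*A - 4)*7 = (-4 + 2*A)*7 = -28 + 14*A)
(1/(w(-221) - 606275) + p(-410, -1469)) - 319548 = (1/((-28 + 14*(-221)) - 606275) + (-410)**2) - 319548 = (1/((-28 - 3094) - 606275) + 168100) - 319548 = (1/(-3122 - 606275) + 168100) - 319548 = (1/(-609397) + 168100) - 319548 = (-1/609397 + 168100) - 319548 = 102439635699/609397 - 319548 = -92291956857/609397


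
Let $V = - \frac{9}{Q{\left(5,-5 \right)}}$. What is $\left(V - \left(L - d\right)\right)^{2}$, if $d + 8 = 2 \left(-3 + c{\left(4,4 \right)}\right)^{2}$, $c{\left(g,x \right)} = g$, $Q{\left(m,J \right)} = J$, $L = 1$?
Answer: $\frac{676}{25} \approx 27.04$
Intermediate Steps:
$V = \frac{9}{5}$ ($V = - \frac{9}{-5} = \left(-9\right) \left(- \frac{1}{5}\right) = \frac{9}{5} \approx 1.8$)
$d = -6$ ($d = -8 + 2 \left(-3 + 4\right)^{2} = -8 + 2 \cdot 1^{2} = -8 + 2 \cdot 1 = -8 + 2 = -6$)
$\left(V - \left(L - d\right)\right)^{2} = \left(\frac{9}{5} - 7\right)^{2} = \left(- \frac{26}{5}\right)^{2} = \frac{676}{25}$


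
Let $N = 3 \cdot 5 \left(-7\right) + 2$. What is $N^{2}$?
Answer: $10609$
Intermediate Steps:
$N = -103$ ($N = 15 \left(-7\right) + 2 = -105 + 2 = -103$)
$N^{2} = \left(-103\right)^{2} = 10609$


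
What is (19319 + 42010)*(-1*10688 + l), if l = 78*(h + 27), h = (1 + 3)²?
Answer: -449786886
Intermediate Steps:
h = 16 (h = 4² = 16)
l = 3354 (l = 78*(16 + 27) = 78*43 = 3354)
(19319 + 42010)*(-1*10688 + l) = (19319 + 42010)*(-1*10688 + 3354) = 61329*(-10688 + 3354) = 61329*(-7334) = -449786886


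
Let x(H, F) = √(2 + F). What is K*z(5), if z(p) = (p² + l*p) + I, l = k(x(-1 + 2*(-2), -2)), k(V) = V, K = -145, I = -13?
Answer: -1740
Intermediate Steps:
l = 0 (l = √(2 - 2) = √0 = 0)
z(p) = -13 + p² (z(p) = (p² + 0*p) - 13 = (p² + 0) - 13 = p² - 13 = -13 + p²)
K*z(5) = -145*(-13 + 5²) = -145*(-13 + 25) = -145*12 = -1740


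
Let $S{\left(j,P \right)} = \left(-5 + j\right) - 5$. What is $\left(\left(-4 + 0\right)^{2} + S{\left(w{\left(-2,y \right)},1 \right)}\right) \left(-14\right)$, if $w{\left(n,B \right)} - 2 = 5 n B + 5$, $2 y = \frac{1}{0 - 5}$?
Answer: $-196$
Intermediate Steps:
$y = - \frac{1}{10}$ ($y = \frac{1}{2 \left(0 - 5\right)} = \frac{1}{2 \left(-5\right)} = \frac{1}{2} \left(- \frac{1}{5}\right) = - \frac{1}{10} \approx -0.1$)
$w{\left(n,B \right)} = 7 + 5 B n$ ($w{\left(n,B \right)} = 2 + \left(5 n B + 5\right) = 2 + \left(5 B n + 5\right) = 2 + \left(5 + 5 B n\right) = 7 + 5 B n$)
$S{\left(j,P \right)} = -10 + j$
$\left(\left(-4 + 0\right)^{2} + S{\left(w{\left(-2,y \right)},1 \right)}\right) \left(-14\right) = \left(\left(-4 + 0\right)^{2} - \left(3 - 1\right)\right) \left(-14\right) = \left(\left(-4\right)^{2} + \left(-10 + \left(7 + 1\right)\right)\right) \left(-14\right) = \left(16 + \left(-10 + 8\right)\right) \left(-14\right) = \left(16 - 2\right) \left(-14\right) = 14 \left(-14\right) = -196$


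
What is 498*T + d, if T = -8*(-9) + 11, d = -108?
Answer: 41226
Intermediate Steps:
T = 83 (T = 72 + 11 = 83)
498*T + d = 498*83 - 108 = 41334 - 108 = 41226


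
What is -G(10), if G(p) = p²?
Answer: -100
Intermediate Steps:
-G(10) = -1*10² = -1*100 = -100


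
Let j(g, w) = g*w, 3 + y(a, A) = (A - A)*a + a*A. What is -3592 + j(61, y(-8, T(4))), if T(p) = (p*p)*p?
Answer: -35007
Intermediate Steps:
T(p) = p³ (T(p) = p²*p = p³)
y(a, A) = -3 + A*a (y(a, A) = -3 + ((A - A)*a + a*A) = -3 + (0*a + A*a) = -3 + (0 + A*a) = -3 + A*a)
-3592 + j(61, y(-8, T(4))) = -3592 + 61*(-3 + 4³*(-8)) = -3592 + 61*(-3 + 64*(-8)) = -3592 + 61*(-3 - 512) = -3592 + 61*(-515) = -3592 - 31415 = -35007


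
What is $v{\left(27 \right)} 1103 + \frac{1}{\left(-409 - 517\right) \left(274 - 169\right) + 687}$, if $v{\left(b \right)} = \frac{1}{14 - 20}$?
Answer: $- \frac{35495645}{193086} \approx -183.83$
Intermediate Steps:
$v{\left(b \right)} = - \frac{1}{6}$ ($v{\left(b \right)} = \frac{1}{-6} = - \frac{1}{6}$)
$v{\left(27 \right)} 1103 + \frac{1}{\left(-409 - 517\right) \left(274 - 169\right) + 687} = \left(- \frac{1}{6}\right) 1103 + \frac{1}{\left(-409 - 517\right) \left(274 - 169\right) + 687} = - \frac{1103}{6} + \frac{1}{\left(-926\right) 105 + 687} = - \frac{1103}{6} + \frac{1}{-97230 + 687} = - \frac{1103}{6} + \frac{1}{-96543} = - \frac{1103}{6} - \frac{1}{96543} = - \frac{35495645}{193086}$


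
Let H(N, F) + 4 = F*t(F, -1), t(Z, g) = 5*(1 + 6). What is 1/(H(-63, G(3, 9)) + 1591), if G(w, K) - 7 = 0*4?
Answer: 1/1832 ≈ 0.00054585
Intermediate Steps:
t(Z, g) = 35 (t(Z, g) = 5*7 = 35)
G(w, K) = 7 (G(w, K) = 7 + 0*4 = 7 + 0 = 7)
H(N, F) = -4 + 35*F (H(N, F) = -4 + F*35 = -4 + 35*F)
1/(H(-63, G(3, 9)) + 1591) = 1/((-4 + 35*7) + 1591) = 1/((-4 + 245) + 1591) = 1/(241 + 1591) = 1/1832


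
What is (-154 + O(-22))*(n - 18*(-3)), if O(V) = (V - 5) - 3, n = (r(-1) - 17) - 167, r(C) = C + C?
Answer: 24288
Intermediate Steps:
r(C) = 2*C
n = -186 (n = (2*(-1) - 17) - 167 = (-2 - 17) - 167 = -19 - 167 = -186)
O(V) = -8 + V (O(V) = (-5 + V) - 3 = -8 + V)
(-154 + O(-22))*(n - 18*(-3)) = (-154 + (-8 - 22))*(-186 - 18*(-3)) = (-154 - 30)*(-186 + 54) = -184*(-132) = 24288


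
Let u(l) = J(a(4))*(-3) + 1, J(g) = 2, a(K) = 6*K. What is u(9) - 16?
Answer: -21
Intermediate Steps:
u(l) = -5 (u(l) = 2*(-3) + 1 = -6 + 1 = -5)
u(9) - 16 = -5 - 16 = -21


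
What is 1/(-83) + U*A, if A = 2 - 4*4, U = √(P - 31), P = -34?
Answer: -1/83 - 14*I*√65 ≈ -0.012048 - 112.87*I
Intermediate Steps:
U = I*√65 (U = √(-34 - 31) = √(-65) = I*√65 ≈ 8.0623*I)
A = -14 (A = 2 - 16 = -14)
1/(-83) + U*A = 1/(-83) + (I*√65)*(-14) = -1/83 - 14*I*√65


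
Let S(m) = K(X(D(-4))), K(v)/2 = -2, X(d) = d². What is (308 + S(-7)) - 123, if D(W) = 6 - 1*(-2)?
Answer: 181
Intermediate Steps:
D(W) = 8 (D(W) = 6 + 2 = 8)
K(v) = -4 (K(v) = 2*(-2) = -4)
S(m) = -4
(308 + S(-7)) - 123 = (308 - 4) - 123 = 304 - 123 = 181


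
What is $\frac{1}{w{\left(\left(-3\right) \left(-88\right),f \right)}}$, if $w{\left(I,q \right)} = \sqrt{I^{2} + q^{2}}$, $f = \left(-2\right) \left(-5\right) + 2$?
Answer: $\frac{\sqrt{485}}{5820} \approx 0.003784$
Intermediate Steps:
$f = 12$ ($f = 10 + 2 = 12$)
$\frac{1}{w{\left(\left(-3\right) \left(-88\right),f \right)}} = \frac{1}{\sqrt{\left(\left(-3\right) \left(-88\right)\right)^{2} + 12^{2}}} = \frac{1}{\sqrt{264^{2} + 144}} = \frac{1}{\sqrt{69696 + 144}} = \frac{1}{\sqrt{69840}} = \frac{1}{12 \sqrt{485}} = \frac{\sqrt{485}}{5820}$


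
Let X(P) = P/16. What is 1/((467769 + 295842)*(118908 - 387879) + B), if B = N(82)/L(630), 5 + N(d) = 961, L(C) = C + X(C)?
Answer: -5355/1099859242467107 ≈ -4.8688e-12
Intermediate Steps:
X(P) = P/16 (X(P) = P*(1/16) = P/16)
L(C) = 17*C/16 (L(C) = C + C/16 = 17*C/16)
N(d) = 956 (N(d) = -5 + 961 = 956)
B = 7648/5355 (B = 956/(((17/16)*630)) = 956/(5355/8) = 956*(8/5355) = 7648/5355 ≈ 1.4282)
1/((467769 + 295842)*(118908 - 387879) + B) = 1/((467769 + 295842)*(118908 - 387879) + 7648/5355) = 1/(763611*(-268971) + 7648/5355) = 1/(-205389214281 + 7648/5355) = 1/(-1099859242467107/5355) = -5355/1099859242467107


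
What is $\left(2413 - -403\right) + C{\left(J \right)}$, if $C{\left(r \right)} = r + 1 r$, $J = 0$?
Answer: $2816$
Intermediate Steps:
$C{\left(r \right)} = 2 r$ ($C{\left(r \right)} = r + r = 2 r$)
$\left(2413 - -403\right) + C{\left(J \right)} = \left(2413 - -403\right) + 2 \cdot 0 = \left(2413 + 403\right) + 0 = 2816 + 0 = 2816$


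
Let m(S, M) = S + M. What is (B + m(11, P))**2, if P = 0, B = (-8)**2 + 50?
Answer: 15625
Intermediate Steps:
B = 114 (B = 64 + 50 = 114)
m(S, M) = M + S
(B + m(11, P))**2 = (114 + (0 + 11))**2 = (114 + 11)**2 = 125**2 = 15625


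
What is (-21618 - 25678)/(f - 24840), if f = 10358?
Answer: 23648/7241 ≈ 3.2658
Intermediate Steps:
(-21618 - 25678)/(f - 24840) = (-21618 - 25678)/(10358 - 24840) = -47296/(-14482) = -47296*(-1/14482) = 23648/7241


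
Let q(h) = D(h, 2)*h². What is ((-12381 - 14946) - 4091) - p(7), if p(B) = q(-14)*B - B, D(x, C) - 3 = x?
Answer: -16319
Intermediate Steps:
D(x, C) = 3 + x
q(h) = h²*(3 + h) (q(h) = (3 + h)*h² = h²*(3 + h))
p(B) = -2157*B (p(B) = ((-14)²*(3 - 14))*B - B = (196*(-11))*B - B = -2156*B - B = -2157*B)
((-12381 - 14946) - 4091) - p(7) = ((-12381 - 14946) - 4091) - (-2157)*7 = (-27327 - 4091) - 1*(-15099) = -31418 + 15099 = -16319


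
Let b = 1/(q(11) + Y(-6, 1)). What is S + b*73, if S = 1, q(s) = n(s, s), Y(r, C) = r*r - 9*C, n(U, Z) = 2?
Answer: 102/29 ≈ 3.5172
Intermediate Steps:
Y(r, C) = r**2 - 9*C
q(s) = 2
b = 1/29 (b = 1/(2 + ((-6)**2 - 9*1)) = 1/(2 + (36 - 9)) = 1/(2 + 27) = 1/29 ≈ 0.034483)
S + b*73 = 1 + (1/29)*73 = 1 + 73/29 = 102/29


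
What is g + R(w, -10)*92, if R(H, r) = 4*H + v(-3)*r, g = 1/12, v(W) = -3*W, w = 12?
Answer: -46367/12 ≈ -3863.9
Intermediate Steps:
g = 1/12 (g = 1*(1/12) = 1/12 ≈ 0.083333)
R(H, r) = 4*H + 9*r (R(H, r) = 4*H + (-3*(-3))*r = 4*H + 9*r)
g + R(w, -10)*92 = 1/12 + (4*12 + 9*(-10))*92 = 1/12 + (48 - 90)*92 = 1/12 - 42*92 = 1/12 - 3864 = -46367/12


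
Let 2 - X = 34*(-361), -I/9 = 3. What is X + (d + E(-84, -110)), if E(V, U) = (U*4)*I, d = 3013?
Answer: 27169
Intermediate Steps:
I = -27 (I = -9*3 = -27)
E(V, U) = -108*U (E(V, U) = (U*4)*(-27) = (4*U)*(-27) = -108*U)
X = 12276 (X = 2 - 34*(-361) = 2 - 1*(-12274) = 2 + 12274 = 12276)
X + (d + E(-84, -110)) = 12276 + (3013 - 108*(-110)) = 12276 + (3013 + 11880) = 12276 + 14893 = 27169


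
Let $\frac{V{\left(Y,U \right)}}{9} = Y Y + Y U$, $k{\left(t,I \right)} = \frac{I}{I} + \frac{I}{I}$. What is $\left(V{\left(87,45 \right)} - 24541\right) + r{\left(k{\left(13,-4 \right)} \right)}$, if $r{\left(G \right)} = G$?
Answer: $78817$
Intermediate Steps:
$k{\left(t,I \right)} = 2$ ($k{\left(t,I \right)} = 1 + 1 = 2$)
$V{\left(Y,U \right)} = 9 Y^{2} + 9 U Y$ ($V{\left(Y,U \right)} = 9 \left(Y Y + Y U\right) = 9 \left(Y^{2} + U Y\right) = 9 Y^{2} + 9 U Y$)
$\left(V{\left(87,45 \right)} - 24541\right) + r{\left(k{\left(13,-4 \right)} \right)} = \left(9 \cdot 87 \left(45 + 87\right) - 24541\right) + 2 = \left(9 \cdot 87 \cdot 132 - 24541\right) + 2 = \left(103356 - 24541\right) + 2 = 78815 + 2 = 78817$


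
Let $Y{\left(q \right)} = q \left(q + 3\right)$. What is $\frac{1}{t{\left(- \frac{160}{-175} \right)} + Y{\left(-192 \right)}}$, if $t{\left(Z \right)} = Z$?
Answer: $\frac{35}{1270112} \approx 2.7557 \cdot 10^{-5}$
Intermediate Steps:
$Y{\left(q \right)} = q \left(3 + q\right)$
$\frac{1}{t{\left(- \frac{160}{-175} \right)} + Y{\left(-192 \right)}} = \frac{1}{- \frac{160}{-175} - 192 \left(3 - 192\right)} = \frac{1}{\left(-160\right) \left(- \frac{1}{175}\right) - -36288} = \frac{1}{\frac{32}{35} + 36288} = \frac{1}{\frac{1270112}{35}} = \frac{35}{1270112}$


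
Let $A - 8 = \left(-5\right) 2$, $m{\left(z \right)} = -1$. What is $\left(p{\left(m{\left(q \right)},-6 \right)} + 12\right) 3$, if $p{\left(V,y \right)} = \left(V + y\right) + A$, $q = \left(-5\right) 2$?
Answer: $9$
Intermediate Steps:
$q = -10$
$A = -2$ ($A = 8 - 10 = -2$)
$p{\left(V,y \right)} = -2 + V + y$ ($p{\left(V,y \right)} = \left(V + y\right) - 2 = -2 + V + y$)
$\left(p{\left(m{\left(q \right)},-6 \right)} + 12\right) 3 = \left(\left(-2 - 1 - 6\right) + 12\right) 3 = \left(-9 + 12\right) 3 = 3 \cdot 3 = 9$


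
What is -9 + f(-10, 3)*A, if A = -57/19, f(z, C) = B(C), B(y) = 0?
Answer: -9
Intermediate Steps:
f(z, C) = 0
A = -3 (A = -57*1/19 = -3)
-9 + f(-10, 3)*A = -9 + 0*(-3) = -9 + 0 = -9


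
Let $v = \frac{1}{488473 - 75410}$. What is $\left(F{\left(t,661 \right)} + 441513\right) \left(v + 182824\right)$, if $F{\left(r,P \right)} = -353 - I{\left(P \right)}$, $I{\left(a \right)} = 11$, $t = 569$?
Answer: $\frac{33314615148290037}{413063} \approx 8.0653 \cdot 10^{10}$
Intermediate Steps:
$v = \frac{1}{413063} \approx 2.4209 \cdot 10^{-6}$
$F{\left(r,P \right)} = -364$ ($F{\left(r,P \right)} = -353 - 11 = -364$)
$\left(F{\left(t,661 \right)} + 441513\right) \left(v + 182824\right) = \left(-364 + 441513\right) \left(\frac{1}{413063} + 182824\right) = 441149 \cdot \frac{75517829913}{413063} = \frac{33314615148290037}{413063}$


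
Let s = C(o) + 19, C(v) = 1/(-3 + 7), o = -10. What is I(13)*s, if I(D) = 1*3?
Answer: 231/4 ≈ 57.750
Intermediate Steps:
C(v) = 1/4
I(D) = 3
s = 77/4 (s = 1/4 + 19 = 77/4 ≈ 19.250)
I(13)*s = 3*(77/4) = 231/4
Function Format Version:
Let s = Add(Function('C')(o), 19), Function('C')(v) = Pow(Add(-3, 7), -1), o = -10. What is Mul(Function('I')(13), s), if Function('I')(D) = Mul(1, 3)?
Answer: Rational(231, 4) ≈ 57.750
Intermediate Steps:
Function('C')(v) = Rational(1, 4) (Function('C')(v) = Pow(4, -1) = Rational(1, 4))
Function('I')(D) = 3
s = Rational(77, 4) (s = Add(Rational(1, 4), 19) = Rational(77, 4) ≈ 19.250)
Mul(Function('I')(13), s) = Mul(3, Rational(77, 4)) = Rational(231, 4)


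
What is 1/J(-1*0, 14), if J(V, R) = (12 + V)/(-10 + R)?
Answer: ⅓ ≈ 0.33333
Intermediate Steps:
J(V, R) = (12 + V)/(-10 + R)
1/J(-1*0, 14) = 1/((12 - 1*0)/(-10 + 14)) = 1/((12 + 0)/4) = 1/((¼)*12) = 1/3 = ⅓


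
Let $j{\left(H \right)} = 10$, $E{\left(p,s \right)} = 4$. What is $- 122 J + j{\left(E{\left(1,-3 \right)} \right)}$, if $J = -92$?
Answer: $11234$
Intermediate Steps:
$- 122 J + j{\left(E{\left(1,-3 \right)} \right)} = \left(-122\right) \left(-92\right) + 10 = 11224 + 10 = 11234$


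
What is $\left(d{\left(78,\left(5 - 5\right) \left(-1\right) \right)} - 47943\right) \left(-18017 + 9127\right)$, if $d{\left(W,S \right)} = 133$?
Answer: $425030900$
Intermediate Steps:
$\left(d{\left(78,\left(5 - 5\right) \left(-1\right) \right)} - 47943\right) \left(-18017 + 9127\right) = \left(133 - 47943\right) \left(-18017 + 9127\right) = \left(-47810\right) \left(-8890\right) = 425030900$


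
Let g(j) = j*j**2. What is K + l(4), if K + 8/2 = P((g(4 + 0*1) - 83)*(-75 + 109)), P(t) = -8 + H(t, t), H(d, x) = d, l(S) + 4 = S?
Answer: -658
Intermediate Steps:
l(S) = -4 + S
g(j) = j**3
P(t) = -8 + t
K = -658 (K = -4 + (-8 + ((4 + 0*1)**3 - 83)*(-75 + 109)) = -4 + (-8 + ((4 + 0)**3 - 83)*34) = -4 + (-8 + (4**3 - 83)*34) = -4 + (-8 + (64 - 83)*34) = -4 + (-8 - 19*34) = -4 + (-8 - 646) = -4 - 654 = -658)
K + l(4) = -658 + (-4 + 4) = -658 + 0 = -658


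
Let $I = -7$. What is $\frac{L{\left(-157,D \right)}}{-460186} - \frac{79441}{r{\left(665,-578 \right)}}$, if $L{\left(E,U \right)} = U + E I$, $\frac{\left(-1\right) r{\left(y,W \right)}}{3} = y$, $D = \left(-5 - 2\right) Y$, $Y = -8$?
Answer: $\frac{36555331801}{918071070} \approx 39.818$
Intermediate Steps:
$D = 56$ ($D = \left(-5 - 2\right) \left(-8\right) = \left(-7\right) \left(-8\right) = 56$)
$r{\left(y,W \right)} = - 3 y$
$L{\left(E,U \right)} = U - 7 E$ ($L{\left(E,U \right)} = U + E \left(-7\right) = U - 7 E$)
$\frac{L{\left(-157,D \right)}}{-460186} - \frac{79441}{r{\left(665,-578 \right)}} = \frac{56 - -1099}{-460186} - \frac{79441}{\left(-3\right) 665} = \left(56 + 1099\right) \left(- \frac{1}{460186}\right) - \frac{79441}{-1995} = 1155 \left(- \frac{1}{460186}\right) - - \frac{79441}{1995} = - \frac{1155}{460186} + \frac{79441}{1995} = \frac{36555331801}{918071070}$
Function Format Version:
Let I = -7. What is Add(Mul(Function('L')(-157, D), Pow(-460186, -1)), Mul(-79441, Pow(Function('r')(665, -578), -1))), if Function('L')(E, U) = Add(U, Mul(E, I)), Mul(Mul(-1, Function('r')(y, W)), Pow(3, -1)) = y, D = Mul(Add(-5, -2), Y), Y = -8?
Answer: Rational(36555331801, 918071070) ≈ 39.818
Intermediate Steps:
D = 56 (D = Mul(Add(-5, -2), -8) = Mul(-7, -8) = 56)
Function('r')(y, W) = Mul(-3, y)
Function('L')(E, U) = Add(U, Mul(-7, E)) (Function('L')(E, U) = Add(U, Mul(E, -7)) = Add(U, Mul(-7, E)))
Add(Mul(Function('L')(-157, D), Pow(-460186, -1)), Mul(-79441, Pow(Function('r')(665, -578), -1))) = Add(Mul(Add(56, Mul(-7, -157)), Pow(-460186, -1)), Mul(-79441, Pow(Mul(-3, 665), -1))) = Add(Mul(Add(56, 1099), Rational(-1, 460186)), Mul(-79441, Pow(-1995, -1))) = Add(Mul(1155, Rational(-1, 460186)), Mul(-79441, Rational(-1, 1995))) = Add(Rational(-1155, 460186), Rational(79441, 1995)) = Rational(36555331801, 918071070)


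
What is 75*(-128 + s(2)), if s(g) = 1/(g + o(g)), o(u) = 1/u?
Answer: -9570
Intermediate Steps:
s(g) = 1/(g + 1/g)
75*(-128 + s(2)) = 75*(-128 + 2/(1 + 2**2)) = 75*(-128 + 2/(1 + 4)) = 75*(-128 + 2/5) = 75*(-638/5) = -9570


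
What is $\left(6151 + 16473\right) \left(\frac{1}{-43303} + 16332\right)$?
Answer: $\frac{16000249237280}{43303} \approx 3.695 \cdot 10^{8}$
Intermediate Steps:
$\left(6151 + 16473\right) \left(\frac{1}{-43303} + 16332\right) = 22624 \left(- \frac{1}{43303} + 16332\right) = 22624 \cdot \frac{707224595}{43303} = \frac{16000249237280}{43303}$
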